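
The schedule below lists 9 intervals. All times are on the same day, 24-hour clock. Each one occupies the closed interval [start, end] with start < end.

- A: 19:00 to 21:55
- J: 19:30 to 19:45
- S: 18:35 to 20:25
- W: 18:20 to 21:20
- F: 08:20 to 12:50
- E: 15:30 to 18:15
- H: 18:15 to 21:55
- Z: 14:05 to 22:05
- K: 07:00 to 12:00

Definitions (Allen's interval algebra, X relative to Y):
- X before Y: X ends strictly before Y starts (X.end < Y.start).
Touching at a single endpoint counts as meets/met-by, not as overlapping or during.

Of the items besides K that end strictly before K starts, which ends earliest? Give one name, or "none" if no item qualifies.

Target K = [07:00, 12:00].
A [19:00, 21:55] → after → excluded.
E [15:30, 18:15] → after → excluded.
F [08:20, 12:50] → overlapped-by → excluded.
H [18:15, 21:55] → after → excluded.
J [19:30, 19:45] → after → excluded.
S [18:35, 20:25] → after → excluded.
W [18:20, 21:20] → after → excluded.
Z [14:05, 22:05] → after → excluded.
No candidates → none.

none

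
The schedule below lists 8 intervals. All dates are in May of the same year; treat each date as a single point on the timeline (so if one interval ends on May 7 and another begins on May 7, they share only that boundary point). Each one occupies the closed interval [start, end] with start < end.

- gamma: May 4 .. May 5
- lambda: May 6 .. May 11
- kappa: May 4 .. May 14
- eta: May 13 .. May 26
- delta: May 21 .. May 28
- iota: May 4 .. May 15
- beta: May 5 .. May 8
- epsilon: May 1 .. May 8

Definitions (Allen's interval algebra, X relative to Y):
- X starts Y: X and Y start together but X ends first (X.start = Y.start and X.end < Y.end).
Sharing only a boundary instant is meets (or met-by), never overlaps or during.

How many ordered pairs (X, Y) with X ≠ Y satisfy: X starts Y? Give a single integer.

3

Checking all 56 ordered pairs for relation 'starts'; matching pairs in alphabetical order:
(gamma, iota): gamma starts iota ✓
(gamma, kappa): gamma starts kappa ✓
(kappa, iota): kappa starts iota ✓
Count: 3.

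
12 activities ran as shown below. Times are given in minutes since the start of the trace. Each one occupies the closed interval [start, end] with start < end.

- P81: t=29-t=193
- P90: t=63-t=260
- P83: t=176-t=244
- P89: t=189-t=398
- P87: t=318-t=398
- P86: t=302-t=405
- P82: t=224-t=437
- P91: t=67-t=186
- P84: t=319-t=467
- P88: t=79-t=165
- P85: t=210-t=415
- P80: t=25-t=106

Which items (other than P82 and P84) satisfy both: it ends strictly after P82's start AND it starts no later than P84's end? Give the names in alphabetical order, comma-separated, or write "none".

P83, P85, P86, P87, P89, P90

Conditions: its end is strictly after P82's start (X.end > t=224) AND its start is no later than P84's end (X.start <= t=467).
P80: end t=106 > t=224? ✗; start t=25 <= t=467? ✓ → no.
P81: end t=193 > t=224? ✗; start t=29 <= t=467? ✓ → no.
P83: end t=244 > t=224? ✓; start t=176 <= t=467? ✓ → yes.
P85: end t=415 > t=224? ✓; start t=210 <= t=467? ✓ → yes.
P86: end t=405 > t=224? ✓; start t=302 <= t=467? ✓ → yes.
P87: end t=398 > t=224? ✓; start t=318 <= t=467? ✓ → yes.
P88: end t=165 > t=224? ✗; start t=79 <= t=467? ✓ → no.
P89: end t=398 > t=224? ✓; start t=189 <= t=467? ✓ → yes.
P90: end t=260 > t=224? ✓; start t=63 <= t=467? ✓ → yes.
P91: end t=186 > t=224? ✗; start t=67 <= t=467? ✓ → no.
Result: P83, P85, P86, P87, P89, P90.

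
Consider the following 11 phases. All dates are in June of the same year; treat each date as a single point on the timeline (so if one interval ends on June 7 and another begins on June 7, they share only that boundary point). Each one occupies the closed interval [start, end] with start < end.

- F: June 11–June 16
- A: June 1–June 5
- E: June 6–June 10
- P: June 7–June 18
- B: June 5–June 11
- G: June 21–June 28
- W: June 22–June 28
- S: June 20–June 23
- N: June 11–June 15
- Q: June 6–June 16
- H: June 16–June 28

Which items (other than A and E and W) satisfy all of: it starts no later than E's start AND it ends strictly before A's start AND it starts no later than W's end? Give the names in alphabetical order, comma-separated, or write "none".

none

Conditions: its start is no later than E's start (X.start <= June 6) AND its end is strictly before A's start (X.end < June 1) AND its start is no later than W's end (X.start <= June 28).
B: start June 5 <= June 6? ✓; end June 11 < June 1? ✗; start June 5 <= June 28? ✓ → no.
F: start June 11 <= June 6? ✗; end June 16 < June 1? ✗; start June 11 <= June 28? ✓ → no.
G: start June 21 <= June 6? ✗; end June 28 < June 1? ✗; start June 21 <= June 28? ✓ → no.
H: start June 16 <= June 6? ✗; end June 28 < June 1? ✗; start June 16 <= June 28? ✓ → no.
N: start June 11 <= June 6? ✗; end June 15 < June 1? ✗; start June 11 <= June 28? ✓ → no.
P: start June 7 <= June 6? ✗; end June 18 < June 1? ✗; start June 7 <= June 28? ✓ → no.
Q: start June 6 <= June 6? ✓; end June 16 < June 1? ✗; start June 6 <= June 28? ✓ → no.
S: start June 20 <= June 6? ✗; end June 23 < June 1? ✗; start June 20 <= June 28? ✓ → no.
Result: none.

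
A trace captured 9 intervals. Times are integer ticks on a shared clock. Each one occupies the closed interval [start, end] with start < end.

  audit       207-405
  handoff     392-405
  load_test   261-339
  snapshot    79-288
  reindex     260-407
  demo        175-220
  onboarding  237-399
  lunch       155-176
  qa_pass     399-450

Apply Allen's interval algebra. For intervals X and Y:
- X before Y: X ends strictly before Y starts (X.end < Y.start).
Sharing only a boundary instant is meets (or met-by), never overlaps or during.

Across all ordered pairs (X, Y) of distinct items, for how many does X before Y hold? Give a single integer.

15

Checking all 72 ordered pairs for relation 'before'; matching pairs in alphabetical order:
(demo, handoff): demo before handoff ✓
(demo, load_test): demo before load_test ✓
(demo, onboarding): demo before onboarding ✓
(demo, qa_pass): demo before qa_pass ✓
(demo, reindex): demo before reindex ✓
(load_test, handoff): load_test before handoff ✓
(load_test, qa_pass): load_test before qa_pass ✓
(lunch, audit): lunch before audit ✓
(lunch, handoff): lunch before handoff ✓
(lunch, load_test): lunch before load_test ✓
(lunch, onboarding): lunch before onboarding ✓
(lunch, qa_pass): lunch before qa_pass ✓
(lunch, reindex): lunch before reindex ✓
(snapshot, handoff): snapshot before handoff ✓
(snapshot, qa_pass): snapshot before qa_pass ✓
Count: 15.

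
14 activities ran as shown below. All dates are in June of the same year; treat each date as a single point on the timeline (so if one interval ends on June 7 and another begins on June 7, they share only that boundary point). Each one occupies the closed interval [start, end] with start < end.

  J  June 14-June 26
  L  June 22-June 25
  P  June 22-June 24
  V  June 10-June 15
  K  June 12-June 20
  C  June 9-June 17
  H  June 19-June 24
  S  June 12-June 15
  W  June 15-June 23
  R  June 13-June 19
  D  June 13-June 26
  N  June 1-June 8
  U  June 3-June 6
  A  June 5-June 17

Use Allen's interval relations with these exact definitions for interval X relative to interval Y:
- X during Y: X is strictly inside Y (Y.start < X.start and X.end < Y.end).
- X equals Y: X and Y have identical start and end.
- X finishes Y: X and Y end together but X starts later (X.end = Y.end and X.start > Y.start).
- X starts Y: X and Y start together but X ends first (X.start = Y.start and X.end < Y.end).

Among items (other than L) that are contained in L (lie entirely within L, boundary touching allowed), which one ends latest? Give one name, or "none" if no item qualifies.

P

Target L = [June 22, June 25].
A [June 5, June 17] → before → excluded.
C [June 9, June 17] → before → excluded.
D [June 13, June 26] → contains → excluded.
H [June 19, June 24] → overlaps → excluded.
J [June 14, June 26] → contains → excluded.
K [June 12, June 20] → before → excluded.
N [June 1, June 8] → before → excluded.
P [June 22, June 24] → starts → candidate.
R [June 13, June 19] → before → excluded.
S [June 12, June 15] → before → excluded.
U [June 3, June 6] → before → excluded.
V [June 10, June 15] → before → excluded.
W [June 15, June 23] → overlaps → excluded.
Among candidates, latest end is June 24 → P.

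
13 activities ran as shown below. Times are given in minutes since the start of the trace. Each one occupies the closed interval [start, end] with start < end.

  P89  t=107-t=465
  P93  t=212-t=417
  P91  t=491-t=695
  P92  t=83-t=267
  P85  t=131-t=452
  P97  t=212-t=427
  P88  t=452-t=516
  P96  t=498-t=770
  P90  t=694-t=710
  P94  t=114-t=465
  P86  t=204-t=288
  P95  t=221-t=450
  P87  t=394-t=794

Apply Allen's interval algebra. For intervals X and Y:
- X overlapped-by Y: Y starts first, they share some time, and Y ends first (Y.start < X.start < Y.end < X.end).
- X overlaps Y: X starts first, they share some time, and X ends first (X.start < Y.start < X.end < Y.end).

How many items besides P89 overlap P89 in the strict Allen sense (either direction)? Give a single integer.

Target P89 = [t=107, t=465].
P85 [t=131, t=452] → during → no.
P86 [t=204, t=288] → during → no.
P87 [t=394, t=794] → overlapped-by → counts.
P88 [t=452, t=516] → overlapped-by → counts.
P90 [t=694, t=710] → after → no.
P91 [t=491, t=695] → after → no.
P92 [t=83, t=267] → overlaps → counts.
P93 [t=212, t=417] → during → no.
P94 [t=114, t=465] → finishes → no.
P95 [t=221, t=450] → during → no.
P96 [t=498, t=770] → after → no.
P97 [t=212, t=427] → during → no.
Total: 3.

3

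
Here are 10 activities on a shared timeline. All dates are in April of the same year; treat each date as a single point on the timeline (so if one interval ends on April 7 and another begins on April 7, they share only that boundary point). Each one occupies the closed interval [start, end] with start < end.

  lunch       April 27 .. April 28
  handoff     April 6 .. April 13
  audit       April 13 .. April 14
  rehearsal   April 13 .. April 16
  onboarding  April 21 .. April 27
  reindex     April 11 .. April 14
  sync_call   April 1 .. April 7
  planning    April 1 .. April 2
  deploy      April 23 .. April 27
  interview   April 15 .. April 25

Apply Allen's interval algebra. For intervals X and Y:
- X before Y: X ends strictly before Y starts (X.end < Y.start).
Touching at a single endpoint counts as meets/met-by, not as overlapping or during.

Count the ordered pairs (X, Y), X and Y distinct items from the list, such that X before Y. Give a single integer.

31

Checking all 90 ordered pairs for relation 'before'; matching pairs in alphabetical order:
(audit, deploy): audit before deploy ✓
(audit, interview): audit before interview ✓
(audit, lunch): audit before lunch ✓
(audit, onboarding): audit before onboarding ✓
(handoff, deploy): handoff before deploy ✓
(handoff, interview): handoff before interview ✓
(handoff, lunch): handoff before lunch ✓
(handoff, onboarding): handoff before onboarding ✓
(interview, lunch): interview before lunch ✓
(planning, audit): planning before audit ✓
(planning, deploy): planning before deploy ✓
(planning, handoff): planning before handoff ✓
(planning, interview): planning before interview ✓
(planning, lunch): planning before lunch ✓
(planning, onboarding): planning before onboarding ✓
(planning, rehearsal): planning before rehearsal ✓
(planning, reindex): planning before reindex ✓
(rehearsal, deploy): rehearsal before deploy ✓
(rehearsal, lunch): rehearsal before lunch ✓
(rehearsal, onboarding): rehearsal before onboarding ✓
(reindex, deploy): reindex before deploy ✓
(reindex, interview): reindex before interview ✓
(reindex, lunch): reindex before lunch ✓
(reindex, onboarding): reindex before onboarding ✓
... plus 7 further pairs not listed.
Count: 31.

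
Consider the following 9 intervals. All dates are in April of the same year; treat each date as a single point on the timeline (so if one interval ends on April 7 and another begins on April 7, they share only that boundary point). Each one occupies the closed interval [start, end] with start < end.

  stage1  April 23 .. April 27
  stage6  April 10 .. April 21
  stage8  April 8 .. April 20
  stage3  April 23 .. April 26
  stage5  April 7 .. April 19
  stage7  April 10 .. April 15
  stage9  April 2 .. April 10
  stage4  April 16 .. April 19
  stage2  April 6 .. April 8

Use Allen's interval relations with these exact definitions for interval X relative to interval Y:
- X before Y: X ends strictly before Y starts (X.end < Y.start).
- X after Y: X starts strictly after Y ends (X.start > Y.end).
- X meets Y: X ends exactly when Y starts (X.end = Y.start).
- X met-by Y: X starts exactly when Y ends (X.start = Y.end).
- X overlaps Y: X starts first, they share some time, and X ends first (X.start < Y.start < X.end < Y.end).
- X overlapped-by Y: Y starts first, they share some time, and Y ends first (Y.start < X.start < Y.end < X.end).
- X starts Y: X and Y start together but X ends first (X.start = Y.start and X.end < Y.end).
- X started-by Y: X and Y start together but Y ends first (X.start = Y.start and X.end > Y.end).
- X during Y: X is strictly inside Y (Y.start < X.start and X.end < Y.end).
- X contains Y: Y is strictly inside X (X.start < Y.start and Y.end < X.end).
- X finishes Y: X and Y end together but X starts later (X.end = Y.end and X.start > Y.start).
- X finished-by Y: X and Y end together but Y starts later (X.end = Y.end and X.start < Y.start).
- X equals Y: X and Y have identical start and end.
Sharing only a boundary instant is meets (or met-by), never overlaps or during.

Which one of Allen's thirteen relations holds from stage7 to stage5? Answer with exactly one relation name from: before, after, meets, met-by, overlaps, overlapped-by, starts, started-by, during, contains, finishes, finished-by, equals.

during

stage7 = [April 10, April 15]; stage5 = [April 7, April 19].
Compare endpoints: stage7.start > stage5.start, stage7.start < stage5.end, stage7.end > stage5.start, stage7.end < stage5.end.
That pattern is 'during'.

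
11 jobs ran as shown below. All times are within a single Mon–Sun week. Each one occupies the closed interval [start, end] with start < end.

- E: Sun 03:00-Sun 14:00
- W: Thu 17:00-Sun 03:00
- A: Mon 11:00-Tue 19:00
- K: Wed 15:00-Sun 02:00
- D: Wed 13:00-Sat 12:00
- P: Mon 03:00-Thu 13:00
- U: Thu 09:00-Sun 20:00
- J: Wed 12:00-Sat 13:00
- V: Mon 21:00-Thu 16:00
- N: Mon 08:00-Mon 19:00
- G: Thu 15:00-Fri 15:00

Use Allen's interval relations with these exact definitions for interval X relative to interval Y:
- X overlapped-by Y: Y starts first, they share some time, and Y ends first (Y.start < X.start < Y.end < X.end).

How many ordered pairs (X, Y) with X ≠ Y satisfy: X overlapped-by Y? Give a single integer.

21

Checking all 110 ordered pairs for relation 'overlapped-by'; matching pairs in alphabetical order:
(A, N): A overlapped-by N ✓
(D, P): D overlapped-by P ✓
(D, V): D overlapped-by V ✓
(G, V): G overlapped-by V ✓
(J, P): J overlapped-by P ✓
(J, V): J overlapped-by V ✓
(K, D): K overlapped-by D ✓
(K, J): K overlapped-by J ✓
(K, P): K overlapped-by P ✓
(K, V): K overlapped-by V ✓
(U, D): U overlapped-by D ✓
(U, J): U overlapped-by J ✓
(U, K): U overlapped-by K ✓
(U, P): U overlapped-by P ✓
(U, V): U overlapped-by V ✓
(V, A): V overlapped-by A ✓
(V, P): V overlapped-by P ✓
(W, D): W overlapped-by D ✓
(W, G): W overlapped-by G ✓
(W, J): W overlapped-by J ✓
(W, K): W overlapped-by K ✓
Count: 21.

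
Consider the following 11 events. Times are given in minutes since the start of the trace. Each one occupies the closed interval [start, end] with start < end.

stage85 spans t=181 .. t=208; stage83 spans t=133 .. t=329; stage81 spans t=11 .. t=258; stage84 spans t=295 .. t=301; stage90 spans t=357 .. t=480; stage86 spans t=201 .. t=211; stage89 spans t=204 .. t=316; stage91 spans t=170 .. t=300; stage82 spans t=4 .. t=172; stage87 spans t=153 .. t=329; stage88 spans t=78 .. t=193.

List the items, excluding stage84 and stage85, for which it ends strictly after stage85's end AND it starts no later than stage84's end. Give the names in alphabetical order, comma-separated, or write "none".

stage81, stage83, stage86, stage87, stage89, stage91

Conditions: its end is strictly after stage85's end (X.end > t=208) AND its start is no later than stage84's end (X.start <= t=301).
stage81: end t=258 > t=208? ✓; start t=11 <= t=301? ✓ → yes.
stage82: end t=172 > t=208? ✗; start t=4 <= t=301? ✓ → no.
stage83: end t=329 > t=208? ✓; start t=133 <= t=301? ✓ → yes.
stage86: end t=211 > t=208? ✓; start t=201 <= t=301? ✓ → yes.
stage87: end t=329 > t=208? ✓; start t=153 <= t=301? ✓ → yes.
stage88: end t=193 > t=208? ✗; start t=78 <= t=301? ✓ → no.
stage89: end t=316 > t=208? ✓; start t=204 <= t=301? ✓ → yes.
stage90: end t=480 > t=208? ✓; start t=357 <= t=301? ✗ → no.
stage91: end t=300 > t=208? ✓; start t=170 <= t=301? ✓ → yes.
Result: stage81, stage83, stage86, stage87, stage89, stage91.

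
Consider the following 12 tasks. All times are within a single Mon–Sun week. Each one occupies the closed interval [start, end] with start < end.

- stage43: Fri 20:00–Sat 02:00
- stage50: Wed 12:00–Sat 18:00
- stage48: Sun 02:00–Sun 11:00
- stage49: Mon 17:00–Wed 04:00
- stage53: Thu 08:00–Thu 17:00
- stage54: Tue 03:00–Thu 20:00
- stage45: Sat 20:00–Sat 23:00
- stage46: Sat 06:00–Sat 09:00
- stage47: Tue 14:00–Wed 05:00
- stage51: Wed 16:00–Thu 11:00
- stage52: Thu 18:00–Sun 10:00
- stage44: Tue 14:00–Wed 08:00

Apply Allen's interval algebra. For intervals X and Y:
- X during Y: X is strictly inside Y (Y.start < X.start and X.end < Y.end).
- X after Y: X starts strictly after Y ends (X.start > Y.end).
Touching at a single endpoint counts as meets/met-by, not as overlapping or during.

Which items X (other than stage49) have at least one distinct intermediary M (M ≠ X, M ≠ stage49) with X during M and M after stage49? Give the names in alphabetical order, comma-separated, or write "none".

Target stage49 = [Mon 17:00, Wed 04:00].
Intermediaries M with M after stage49: stage43, stage45, stage46, stage48, stage50, stage51, stage52, stage53.
Via stage43 — items with X during stage43: none.
Via stage45 — items with X during stage45: none.
Via stage46 — items with X during stage46: none.
Via stage48 — items with X during stage48: none.
Via stage50 — items with X during stage50: stage43, stage46, stage51, stage53.
Via stage51 — items with X during stage51: none.
Via stage52 — items with X during stage52: stage43, stage45, stage46.
Via stage53 — items with X during stage53: none.
Union: stage43, stage45, stage46, stage51, stage53.

stage43, stage45, stage46, stage51, stage53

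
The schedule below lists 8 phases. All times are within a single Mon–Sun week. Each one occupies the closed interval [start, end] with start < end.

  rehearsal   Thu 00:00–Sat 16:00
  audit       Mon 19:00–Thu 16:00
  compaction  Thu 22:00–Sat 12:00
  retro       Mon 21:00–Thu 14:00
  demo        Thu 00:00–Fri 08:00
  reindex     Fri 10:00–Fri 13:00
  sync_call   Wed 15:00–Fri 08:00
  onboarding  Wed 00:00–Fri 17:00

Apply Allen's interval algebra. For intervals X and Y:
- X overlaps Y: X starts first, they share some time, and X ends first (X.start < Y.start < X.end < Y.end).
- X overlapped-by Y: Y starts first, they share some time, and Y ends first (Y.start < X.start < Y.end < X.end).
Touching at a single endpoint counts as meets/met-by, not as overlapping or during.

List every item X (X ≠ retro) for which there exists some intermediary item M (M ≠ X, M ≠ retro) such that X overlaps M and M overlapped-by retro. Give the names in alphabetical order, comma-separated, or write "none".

Target retro = [Mon 21:00, Thu 14:00].
Intermediaries M with M overlapped-by retro: demo, onboarding, rehearsal, sync_call.
Via demo — items with X overlaps demo: audit.
Via onboarding — items with X overlaps onboarding: audit.
Via rehearsal — items with X overlaps rehearsal: audit, onboarding, sync_call.
Via sync_call — items with X overlaps sync_call: audit.
Union: audit, onboarding, sync_call.

audit, onboarding, sync_call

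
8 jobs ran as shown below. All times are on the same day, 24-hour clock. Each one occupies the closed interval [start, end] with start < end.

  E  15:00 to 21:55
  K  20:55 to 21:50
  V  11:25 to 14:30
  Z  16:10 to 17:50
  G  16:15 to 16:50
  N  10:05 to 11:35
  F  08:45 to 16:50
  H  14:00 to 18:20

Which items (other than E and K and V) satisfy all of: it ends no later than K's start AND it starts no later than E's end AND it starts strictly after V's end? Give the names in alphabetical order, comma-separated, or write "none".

G, Z

Conditions: its end is no later than K's start (X.end <= 20:55) AND its start is no later than E's end (X.start <= 21:55) AND its start is strictly after V's end (X.start > 14:30).
F: end 16:50 <= 20:55? ✓; start 08:45 <= 21:55? ✓; start 08:45 > 14:30? ✗ → no.
G: end 16:50 <= 20:55? ✓; start 16:15 <= 21:55? ✓; start 16:15 > 14:30? ✓ → yes.
H: end 18:20 <= 20:55? ✓; start 14:00 <= 21:55? ✓; start 14:00 > 14:30? ✗ → no.
N: end 11:35 <= 20:55? ✓; start 10:05 <= 21:55? ✓; start 10:05 > 14:30? ✗ → no.
Z: end 17:50 <= 20:55? ✓; start 16:10 <= 21:55? ✓; start 16:10 > 14:30? ✓ → yes.
Result: G, Z.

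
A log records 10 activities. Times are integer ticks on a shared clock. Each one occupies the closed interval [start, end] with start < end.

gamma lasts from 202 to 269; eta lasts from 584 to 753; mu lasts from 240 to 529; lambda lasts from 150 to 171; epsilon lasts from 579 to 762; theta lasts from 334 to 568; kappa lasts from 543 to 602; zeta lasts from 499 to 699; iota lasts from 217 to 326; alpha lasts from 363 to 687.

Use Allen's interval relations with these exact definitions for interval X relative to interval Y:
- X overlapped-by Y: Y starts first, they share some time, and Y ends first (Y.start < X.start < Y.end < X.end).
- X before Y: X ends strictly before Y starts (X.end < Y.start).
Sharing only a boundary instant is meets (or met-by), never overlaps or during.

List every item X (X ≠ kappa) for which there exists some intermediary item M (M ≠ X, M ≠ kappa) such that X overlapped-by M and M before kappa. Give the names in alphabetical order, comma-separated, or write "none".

Target kappa = [543, 602].
Intermediaries M with M before kappa: gamma, iota, lambda, mu.
Via gamma — items with X overlapped-by gamma: iota, mu.
Via iota — items with X overlapped-by iota: mu.
Via lambda — items with X overlapped-by lambda: none.
Via mu — items with X overlapped-by mu: alpha, theta, zeta.
Union: alpha, iota, mu, theta, zeta.

alpha, iota, mu, theta, zeta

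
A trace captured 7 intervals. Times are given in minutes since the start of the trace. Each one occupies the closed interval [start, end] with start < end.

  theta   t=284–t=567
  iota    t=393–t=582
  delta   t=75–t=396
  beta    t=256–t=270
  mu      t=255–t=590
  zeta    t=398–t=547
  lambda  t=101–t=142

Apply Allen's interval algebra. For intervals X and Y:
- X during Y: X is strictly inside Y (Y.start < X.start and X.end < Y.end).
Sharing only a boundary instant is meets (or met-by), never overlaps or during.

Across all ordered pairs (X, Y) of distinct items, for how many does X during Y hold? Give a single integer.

8

Checking all 42 ordered pairs for relation 'during'; matching pairs in alphabetical order:
(beta, delta): beta during delta ✓
(beta, mu): beta during mu ✓
(iota, mu): iota during mu ✓
(lambda, delta): lambda during delta ✓
(theta, mu): theta during mu ✓
(zeta, iota): zeta during iota ✓
(zeta, mu): zeta during mu ✓
(zeta, theta): zeta during theta ✓
Count: 8.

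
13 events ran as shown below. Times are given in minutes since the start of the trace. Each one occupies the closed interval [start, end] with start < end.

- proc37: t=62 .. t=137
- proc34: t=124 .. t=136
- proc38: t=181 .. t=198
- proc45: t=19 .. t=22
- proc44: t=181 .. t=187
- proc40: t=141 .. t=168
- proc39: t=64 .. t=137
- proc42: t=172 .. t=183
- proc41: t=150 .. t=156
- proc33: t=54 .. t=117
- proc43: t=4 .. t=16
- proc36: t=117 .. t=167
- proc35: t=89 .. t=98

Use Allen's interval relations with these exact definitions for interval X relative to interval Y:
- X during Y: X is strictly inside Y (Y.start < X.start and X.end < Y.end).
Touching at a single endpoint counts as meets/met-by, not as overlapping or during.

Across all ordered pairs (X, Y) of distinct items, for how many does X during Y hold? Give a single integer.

8

Checking all 156 ordered pairs for relation 'during'; matching pairs in alphabetical order:
(proc34, proc36): proc34 during proc36 ✓
(proc34, proc37): proc34 during proc37 ✓
(proc34, proc39): proc34 during proc39 ✓
(proc35, proc33): proc35 during proc33 ✓
(proc35, proc37): proc35 during proc37 ✓
(proc35, proc39): proc35 during proc39 ✓
(proc41, proc36): proc41 during proc36 ✓
(proc41, proc40): proc41 during proc40 ✓
Count: 8.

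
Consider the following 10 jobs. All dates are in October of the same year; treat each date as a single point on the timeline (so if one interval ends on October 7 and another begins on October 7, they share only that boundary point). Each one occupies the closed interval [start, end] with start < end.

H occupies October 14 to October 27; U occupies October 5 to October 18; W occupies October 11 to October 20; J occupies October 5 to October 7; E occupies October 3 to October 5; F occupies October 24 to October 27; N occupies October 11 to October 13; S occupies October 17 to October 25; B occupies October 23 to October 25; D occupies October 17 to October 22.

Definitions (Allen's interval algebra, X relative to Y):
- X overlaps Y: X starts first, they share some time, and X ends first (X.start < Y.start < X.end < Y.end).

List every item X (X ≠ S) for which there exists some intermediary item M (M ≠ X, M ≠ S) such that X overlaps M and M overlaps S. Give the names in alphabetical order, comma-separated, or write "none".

Target S = [October 17, October 25].
Intermediaries M with M overlaps S: U, W.
Via U — items with X overlaps U: none.
Via W — items with X overlaps W: U.
Union: U.

U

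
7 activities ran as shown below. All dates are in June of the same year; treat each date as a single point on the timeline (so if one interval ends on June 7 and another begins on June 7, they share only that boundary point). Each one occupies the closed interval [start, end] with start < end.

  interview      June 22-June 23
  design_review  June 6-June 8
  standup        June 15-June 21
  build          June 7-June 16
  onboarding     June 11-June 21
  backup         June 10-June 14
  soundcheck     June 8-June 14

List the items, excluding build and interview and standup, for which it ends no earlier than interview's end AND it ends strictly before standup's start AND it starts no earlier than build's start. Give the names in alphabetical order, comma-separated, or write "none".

Conditions: its end is no earlier than interview's end (X.end >= June 23) AND its end is strictly before standup's start (X.end < June 15) AND its start is no earlier than build's start (X.start >= June 7).
backup: end June 14 >= June 23? ✗; end June 14 < June 15? ✓; start June 10 >= June 7? ✓ → no.
design_review: end June 8 >= June 23? ✗; end June 8 < June 15? ✓; start June 6 >= June 7? ✗ → no.
onboarding: end June 21 >= June 23? ✗; end June 21 < June 15? ✗; start June 11 >= June 7? ✓ → no.
soundcheck: end June 14 >= June 23? ✗; end June 14 < June 15? ✓; start June 8 >= June 7? ✓ → no.
Result: none.

none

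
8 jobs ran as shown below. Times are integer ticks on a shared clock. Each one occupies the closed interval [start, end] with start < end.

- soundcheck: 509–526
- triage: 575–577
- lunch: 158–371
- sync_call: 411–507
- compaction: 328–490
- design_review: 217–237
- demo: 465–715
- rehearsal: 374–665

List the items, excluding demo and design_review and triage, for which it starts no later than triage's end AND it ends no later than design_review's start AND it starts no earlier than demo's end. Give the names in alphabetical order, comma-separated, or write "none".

Conditions: its start is no later than triage's end (X.start <= 577) AND its end is no later than design_review's start (X.end <= 217) AND its start is no earlier than demo's end (X.start >= 715).
compaction: start 328 <= 577? ✓; end 490 <= 217? ✗; start 328 >= 715? ✗ → no.
lunch: start 158 <= 577? ✓; end 371 <= 217? ✗; start 158 >= 715? ✗ → no.
rehearsal: start 374 <= 577? ✓; end 665 <= 217? ✗; start 374 >= 715? ✗ → no.
soundcheck: start 509 <= 577? ✓; end 526 <= 217? ✗; start 509 >= 715? ✗ → no.
sync_call: start 411 <= 577? ✓; end 507 <= 217? ✗; start 411 >= 715? ✗ → no.
Result: none.

none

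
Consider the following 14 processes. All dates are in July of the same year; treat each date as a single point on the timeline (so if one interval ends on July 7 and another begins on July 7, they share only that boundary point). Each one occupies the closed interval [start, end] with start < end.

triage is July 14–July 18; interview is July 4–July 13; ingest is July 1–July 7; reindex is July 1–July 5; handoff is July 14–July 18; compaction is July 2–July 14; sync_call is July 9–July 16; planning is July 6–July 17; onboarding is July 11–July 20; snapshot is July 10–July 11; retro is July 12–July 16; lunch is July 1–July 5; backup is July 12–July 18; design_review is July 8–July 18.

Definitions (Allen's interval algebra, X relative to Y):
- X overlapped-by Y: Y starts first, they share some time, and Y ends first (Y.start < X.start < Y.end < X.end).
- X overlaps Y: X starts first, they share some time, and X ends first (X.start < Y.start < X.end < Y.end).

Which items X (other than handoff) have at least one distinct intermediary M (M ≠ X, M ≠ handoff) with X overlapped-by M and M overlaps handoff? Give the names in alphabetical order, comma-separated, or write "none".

backup, design_review, onboarding, triage

Target handoff = [July 14, July 18].
Intermediaries M with M overlaps handoff: planning, retro, sync_call.
Via planning — items with X overlapped-by planning: backup, design_review, onboarding, triage.
Via retro — items with X overlapped-by retro: triage.
Via sync_call — items with X overlapped-by sync_call: backup, onboarding, triage.
Union: backup, design_review, onboarding, triage.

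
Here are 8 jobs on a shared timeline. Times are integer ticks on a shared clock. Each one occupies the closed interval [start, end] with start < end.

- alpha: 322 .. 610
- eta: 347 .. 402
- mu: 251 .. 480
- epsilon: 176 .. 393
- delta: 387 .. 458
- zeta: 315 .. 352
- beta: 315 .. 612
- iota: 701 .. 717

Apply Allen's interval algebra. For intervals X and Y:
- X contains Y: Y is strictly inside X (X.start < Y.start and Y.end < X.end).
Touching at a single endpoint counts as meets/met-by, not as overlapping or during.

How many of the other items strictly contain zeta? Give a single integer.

2

Target zeta = [315, 352].
alpha [322, 610] → overlapped-by → no.
beta [315, 612] → started-by → no.
delta [387, 458] → after → no.
epsilon [176, 393] → contains → counts.
eta [347, 402] → overlapped-by → no.
iota [701, 717] → after → no.
mu [251, 480] → contains → counts.
Total: 2.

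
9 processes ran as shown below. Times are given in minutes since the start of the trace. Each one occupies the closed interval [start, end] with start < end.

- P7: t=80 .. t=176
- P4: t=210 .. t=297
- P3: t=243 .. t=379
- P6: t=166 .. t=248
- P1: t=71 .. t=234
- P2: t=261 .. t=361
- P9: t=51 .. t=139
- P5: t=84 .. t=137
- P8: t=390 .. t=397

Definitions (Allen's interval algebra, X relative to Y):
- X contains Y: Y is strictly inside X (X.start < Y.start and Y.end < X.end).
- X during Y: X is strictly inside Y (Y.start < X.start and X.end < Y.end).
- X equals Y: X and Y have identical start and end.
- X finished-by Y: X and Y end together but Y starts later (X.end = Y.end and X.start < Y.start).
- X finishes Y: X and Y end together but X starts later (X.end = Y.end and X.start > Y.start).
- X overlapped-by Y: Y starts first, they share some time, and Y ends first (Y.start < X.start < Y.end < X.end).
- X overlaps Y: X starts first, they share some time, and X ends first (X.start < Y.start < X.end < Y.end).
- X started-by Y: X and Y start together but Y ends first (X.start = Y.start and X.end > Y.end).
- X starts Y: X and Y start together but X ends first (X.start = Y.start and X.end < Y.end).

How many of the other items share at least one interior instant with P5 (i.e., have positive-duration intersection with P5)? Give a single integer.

3

Target P5 = [t=84, t=137].
P1 [t=71, t=234] → contains → counts.
P2 [t=261, t=361] → after → no.
P3 [t=243, t=379] → after → no.
P4 [t=210, t=297] → after → no.
P6 [t=166, t=248] → after → no.
P7 [t=80, t=176] → contains → counts.
P8 [t=390, t=397] → after → no.
P9 [t=51, t=139] → contains → counts.
Total: 3.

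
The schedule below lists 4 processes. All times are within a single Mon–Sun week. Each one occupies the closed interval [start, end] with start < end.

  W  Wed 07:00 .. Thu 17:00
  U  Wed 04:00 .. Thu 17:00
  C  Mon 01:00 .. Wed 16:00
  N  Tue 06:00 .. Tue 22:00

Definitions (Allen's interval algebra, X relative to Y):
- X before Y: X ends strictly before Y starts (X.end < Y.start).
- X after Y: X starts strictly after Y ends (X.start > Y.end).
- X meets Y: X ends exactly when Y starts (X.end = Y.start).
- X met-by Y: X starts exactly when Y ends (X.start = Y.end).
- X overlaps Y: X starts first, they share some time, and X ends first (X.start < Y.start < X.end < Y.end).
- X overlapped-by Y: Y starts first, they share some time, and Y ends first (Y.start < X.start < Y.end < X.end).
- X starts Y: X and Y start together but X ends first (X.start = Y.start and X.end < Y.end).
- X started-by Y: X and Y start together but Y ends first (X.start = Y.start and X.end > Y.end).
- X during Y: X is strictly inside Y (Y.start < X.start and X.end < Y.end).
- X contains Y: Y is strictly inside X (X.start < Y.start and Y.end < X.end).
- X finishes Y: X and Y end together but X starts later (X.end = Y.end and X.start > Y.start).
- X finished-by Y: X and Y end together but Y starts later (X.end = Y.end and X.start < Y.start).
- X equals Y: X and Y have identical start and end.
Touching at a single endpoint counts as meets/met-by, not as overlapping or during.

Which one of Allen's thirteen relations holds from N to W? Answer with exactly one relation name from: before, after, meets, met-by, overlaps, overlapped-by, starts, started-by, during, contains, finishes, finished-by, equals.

before

N = [Tue 06:00, Tue 22:00]; W = [Wed 07:00, Thu 17:00].
Compare endpoints: N.start < W.start, N.start < W.end, N.end < W.start, N.end < W.end.
That pattern is 'before'.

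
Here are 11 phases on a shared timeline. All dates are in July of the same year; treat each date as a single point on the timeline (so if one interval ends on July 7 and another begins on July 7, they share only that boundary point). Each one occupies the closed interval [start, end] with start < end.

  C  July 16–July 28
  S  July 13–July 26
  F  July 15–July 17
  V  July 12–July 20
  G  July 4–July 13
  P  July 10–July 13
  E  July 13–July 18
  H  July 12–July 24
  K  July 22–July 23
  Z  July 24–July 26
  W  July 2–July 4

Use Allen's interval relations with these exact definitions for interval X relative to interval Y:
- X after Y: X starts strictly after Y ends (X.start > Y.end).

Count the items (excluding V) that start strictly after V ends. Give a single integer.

2

Target V = [July 12, July 20].
C [July 16, July 28] → overlapped-by → no.
E [July 13, July 18] → during → no.
F [July 15, July 17] → during → no.
G [July 4, July 13] → overlaps → no.
H [July 12, July 24] → started-by → no.
K [July 22, July 23] → after → counts.
P [July 10, July 13] → overlaps → no.
S [July 13, July 26] → overlapped-by → no.
W [July 2, July 4] → before → no.
Z [July 24, July 26] → after → counts.
Total: 2.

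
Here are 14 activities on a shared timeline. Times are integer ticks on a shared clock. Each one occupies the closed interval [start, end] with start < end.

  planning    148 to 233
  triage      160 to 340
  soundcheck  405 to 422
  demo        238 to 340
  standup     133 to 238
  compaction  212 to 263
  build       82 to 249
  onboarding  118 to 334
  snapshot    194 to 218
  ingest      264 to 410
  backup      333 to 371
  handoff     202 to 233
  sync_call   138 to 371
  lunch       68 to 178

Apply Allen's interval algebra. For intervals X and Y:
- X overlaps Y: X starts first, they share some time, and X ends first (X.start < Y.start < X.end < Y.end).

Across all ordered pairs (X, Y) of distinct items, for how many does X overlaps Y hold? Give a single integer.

31

Checking all 182 ordered pairs for relation 'overlaps'; matching pairs in alphabetical order:
(build, compaction): build overlaps compaction ✓
(build, demo): build overlaps demo ✓
(build, onboarding): build overlaps onboarding ✓
(build, sync_call): build overlaps sync_call ✓
(build, triage): build overlaps triage ✓
(compaction, demo): compaction overlaps demo ✓
(demo, backup): demo overlaps backup ✓
(demo, ingest): demo overlaps ingest ✓
(handoff, compaction): handoff overlaps compaction ✓
(ingest, soundcheck): ingest overlaps soundcheck ✓
(lunch, build): lunch overlaps build ✓
(lunch, onboarding): lunch overlaps onboarding ✓
(lunch, planning): lunch overlaps planning ✓
(lunch, standup): lunch overlaps standup ✓
(lunch, sync_call): lunch overlaps sync_call ✓
(lunch, triage): lunch overlaps triage ✓
(onboarding, backup): onboarding overlaps backup ✓
(onboarding, demo): onboarding overlaps demo ✓
(onboarding, ingest): onboarding overlaps ingest ✓
(onboarding, sync_call): onboarding overlaps sync_call ✓
(onboarding, triage): onboarding overlaps triage ✓
(planning, compaction): planning overlaps compaction ✓
(planning, triage): planning overlaps triage ✓
(snapshot, compaction): snapshot overlaps compaction ✓
... plus 7 further pairs not listed.
Count: 31.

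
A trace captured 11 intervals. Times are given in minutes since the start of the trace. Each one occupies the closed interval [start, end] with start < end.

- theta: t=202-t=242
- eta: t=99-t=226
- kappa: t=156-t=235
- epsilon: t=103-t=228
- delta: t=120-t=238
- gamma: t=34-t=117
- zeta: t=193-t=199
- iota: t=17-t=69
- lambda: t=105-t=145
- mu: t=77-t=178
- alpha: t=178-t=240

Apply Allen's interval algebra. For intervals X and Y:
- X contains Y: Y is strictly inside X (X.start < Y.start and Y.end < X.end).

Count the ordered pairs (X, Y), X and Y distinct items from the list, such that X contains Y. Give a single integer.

Checking all 110 ordered pairs for relation 'contains'; matching pairs in alphabetical order:
(alpha, zeta): alpha contains zeta ✓
(delta, kappa): delta contains kappa ✓
(delta, zeta): delta contains zeta ✓
(epsilon, lambda): epsilon contains lambda ✓
(epsilon, zeta): epsilon contains zeta ✓
(eta, lambda): eta contains lambda ✓
(eta, zeta): eta contains zeta ✓
(kappa, zeta): kappa contains zeta ✓
(mu, lambda): mu contains lambda ✓
Count: 9.

9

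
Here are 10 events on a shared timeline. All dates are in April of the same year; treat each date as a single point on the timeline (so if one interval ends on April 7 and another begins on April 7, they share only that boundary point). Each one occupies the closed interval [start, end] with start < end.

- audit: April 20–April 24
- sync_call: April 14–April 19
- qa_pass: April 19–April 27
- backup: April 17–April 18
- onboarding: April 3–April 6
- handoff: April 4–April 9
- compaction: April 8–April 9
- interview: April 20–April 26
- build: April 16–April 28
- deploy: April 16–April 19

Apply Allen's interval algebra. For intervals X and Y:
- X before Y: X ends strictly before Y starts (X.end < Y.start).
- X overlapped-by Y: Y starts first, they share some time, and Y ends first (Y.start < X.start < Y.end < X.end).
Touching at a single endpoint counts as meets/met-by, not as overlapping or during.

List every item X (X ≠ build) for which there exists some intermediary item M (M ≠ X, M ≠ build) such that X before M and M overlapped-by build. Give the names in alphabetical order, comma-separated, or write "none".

none

Target build = [April 16, April 28].
Intermediaries M with M overlapped-by build: none.
Union: none.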